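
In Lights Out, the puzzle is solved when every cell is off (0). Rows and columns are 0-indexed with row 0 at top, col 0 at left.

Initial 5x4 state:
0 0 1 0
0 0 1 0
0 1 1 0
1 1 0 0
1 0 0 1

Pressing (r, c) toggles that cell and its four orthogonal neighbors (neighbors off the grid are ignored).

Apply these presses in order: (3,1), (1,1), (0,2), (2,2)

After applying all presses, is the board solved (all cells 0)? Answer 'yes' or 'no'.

Answer: no

Derivation:
After press 1 at (3,1):
0 0 1 0
0 0 1 0
0 0 1 0
0 0 1 0
1 1 0 1

After press 2 at (1,1):
0 1 1 0
1 1 0 0
0 1 1 0
0 0 1 0
1 1 0 1

After press 3 at (0,2):
0 0 0 1
1 1 1 0
0 1 1 0
0 0 1 0
1 1 0 1

After press 4 at (2,2):
0 0 0 1
1 1 0 0
0 0 0 1
0 0 0 0
1 1 0 1

Lights still on: 7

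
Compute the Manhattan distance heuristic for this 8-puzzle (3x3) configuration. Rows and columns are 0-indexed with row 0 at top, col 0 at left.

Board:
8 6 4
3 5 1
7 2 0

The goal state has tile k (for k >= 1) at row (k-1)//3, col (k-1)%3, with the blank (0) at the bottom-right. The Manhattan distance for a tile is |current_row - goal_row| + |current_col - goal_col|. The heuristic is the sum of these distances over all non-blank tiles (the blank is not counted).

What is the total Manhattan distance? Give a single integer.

Answer: 16

Derivation:
Tile 8: at (0,0), goal (2,1), distance |0-2|+|0-1| = 3
Tile 6: at (0,1), goal (1,2), distance |0-1|+|1-2| = 2
Tile 4: at (0,2), goal (1,0), distance |0-1|+|2-0| = 3
Tile 3: at (1,0), goal (0,2), distance |1-0|+|0-2| = 3
Tile 5: at (1,1), goal (1,1), distance |1-1|+|1-1| = 0
Tile 1: at (1,2), goal (0,0), distance |1-0|+|2-0| = 3
Tile 7: at (2,0), goal (2,0), distance |2-2|+|0-0| = 0
Tile 2: at (2,1), goal (0,1), distance |2-0|+|1-1| = 2
Sum: 3 + 2 + 3 + 3 + 0 + 3 + 0 + 2 = 16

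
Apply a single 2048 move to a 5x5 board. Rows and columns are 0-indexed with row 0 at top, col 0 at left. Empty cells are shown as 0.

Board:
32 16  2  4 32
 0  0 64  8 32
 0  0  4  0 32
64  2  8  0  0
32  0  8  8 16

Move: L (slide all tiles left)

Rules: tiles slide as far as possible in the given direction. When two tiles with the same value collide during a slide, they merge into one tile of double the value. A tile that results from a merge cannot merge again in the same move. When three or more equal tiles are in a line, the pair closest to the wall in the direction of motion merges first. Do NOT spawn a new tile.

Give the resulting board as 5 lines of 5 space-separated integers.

Slide left:
row 0: [32, 16, 2, 4, 32] -> [32, 16, 2, 4, 32]
row 1: [0, 0, 64, 8, 32] -> [64, 8, 32, 0, 0]
row 2: [0, 0, 4, 0, 32] -> [4, 32, 0, 0, 0]
row 3: [64, 2, 8, 0, 0] -> [64, 2, 8, 0, 0]
row 4: [32, 0, 8, 8, 16] -> [32, 16, 16, 0, 0]

Answer: 32 16  2  4 32
64  8 32  0  0
 4 32  0  0  0
64  2  8  0  0
32 16 16  0  0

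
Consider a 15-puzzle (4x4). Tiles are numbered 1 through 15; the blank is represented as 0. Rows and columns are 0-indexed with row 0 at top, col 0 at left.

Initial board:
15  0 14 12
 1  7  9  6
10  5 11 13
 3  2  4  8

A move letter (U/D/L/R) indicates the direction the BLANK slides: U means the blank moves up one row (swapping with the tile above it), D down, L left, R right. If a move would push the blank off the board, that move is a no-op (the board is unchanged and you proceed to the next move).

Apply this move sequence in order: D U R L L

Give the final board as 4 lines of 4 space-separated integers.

After move 1 (D):
15  7 14 12
 1  0  9  6
10  5 11 13
 3  2  4  8

After move 2 (U):
15  0 14 12
 1  7  9  6
10  5 11 13
 3  2  4  8

After move 3 (R):
15 14  0 12
 1  7  9  6
10  5 11 13
 3  2  4  8

After move 4 (L):
15  0 14 12
 1  7  9  6
10  5 11 13
 3  2  4  8

After move 5 (L):
 0 15 14 12
 1  7  9  6
10  5 11 13
 3  2  4  8

Answer:  0 15 14 12
 1  7  9  6
10  5 11 13
 3  2  4  8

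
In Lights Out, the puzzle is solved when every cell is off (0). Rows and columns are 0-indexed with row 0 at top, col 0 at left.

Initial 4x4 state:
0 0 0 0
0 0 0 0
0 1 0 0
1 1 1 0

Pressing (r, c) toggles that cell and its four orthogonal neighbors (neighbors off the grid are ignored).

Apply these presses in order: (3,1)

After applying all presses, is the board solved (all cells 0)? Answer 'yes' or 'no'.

Answer: yes

Derivation:
After press 1 at (3,1):
0 0 0 0
0 0 0 0
0 0 0 0
0 0 0 0

Lights still on: 0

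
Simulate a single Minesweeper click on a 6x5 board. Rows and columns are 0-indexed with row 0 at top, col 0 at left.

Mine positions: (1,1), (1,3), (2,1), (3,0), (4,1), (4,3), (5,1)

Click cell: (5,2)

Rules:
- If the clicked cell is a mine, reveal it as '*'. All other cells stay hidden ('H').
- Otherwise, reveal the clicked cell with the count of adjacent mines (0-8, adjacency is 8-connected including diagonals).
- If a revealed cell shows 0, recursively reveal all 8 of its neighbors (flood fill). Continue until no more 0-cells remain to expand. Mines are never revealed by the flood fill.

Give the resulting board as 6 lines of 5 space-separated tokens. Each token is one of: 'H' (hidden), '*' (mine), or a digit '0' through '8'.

H H H H H
H H H H H
H H H H H
H H H H H
H H H H H
H H 3 H H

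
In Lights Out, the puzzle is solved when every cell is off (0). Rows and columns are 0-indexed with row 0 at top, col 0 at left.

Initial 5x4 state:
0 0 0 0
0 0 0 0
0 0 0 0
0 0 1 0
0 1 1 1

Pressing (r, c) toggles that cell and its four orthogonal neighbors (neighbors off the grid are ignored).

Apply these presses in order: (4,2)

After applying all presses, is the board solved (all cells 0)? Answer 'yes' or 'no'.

After press 1 at (4,2):
0 0 0 0
0 0 0 0
0 0 0 0
0 0 0 0
0 0 0 0

Lights still on: 0

Answer: yes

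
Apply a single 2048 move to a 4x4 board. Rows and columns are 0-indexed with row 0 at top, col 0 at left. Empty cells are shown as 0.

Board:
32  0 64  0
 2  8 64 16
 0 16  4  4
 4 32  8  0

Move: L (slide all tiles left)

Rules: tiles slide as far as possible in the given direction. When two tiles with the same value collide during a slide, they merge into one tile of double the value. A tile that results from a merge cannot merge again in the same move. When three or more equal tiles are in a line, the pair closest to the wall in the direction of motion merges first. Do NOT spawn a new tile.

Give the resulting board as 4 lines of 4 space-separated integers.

Slide left:
row 0: [32, 0, 64, 0] -> [32, 64, 0, 0]
row 1: [2, 8, 64, 16] -> [2, 8, 64, 16]
row 2: [0, 16, 4, 4] -> [16, 8, 0, 0]
row 3: [4, 32, 8, 0] -> [4, 32, 8, 0]

Answer: 32 64  0  0
 2  8 64 16
16  8  0  0
 4 32  8  0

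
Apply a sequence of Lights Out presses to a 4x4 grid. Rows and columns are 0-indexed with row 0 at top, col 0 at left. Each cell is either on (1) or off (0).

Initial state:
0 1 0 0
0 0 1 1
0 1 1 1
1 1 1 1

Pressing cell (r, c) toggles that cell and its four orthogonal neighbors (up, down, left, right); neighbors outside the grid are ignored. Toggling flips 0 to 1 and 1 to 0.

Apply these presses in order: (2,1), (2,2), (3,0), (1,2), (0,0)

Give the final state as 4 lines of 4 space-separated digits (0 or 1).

After press 1 at (2,1):
0 1 0 0
0 1 1 1
1 0 0 1
1 0 1 1

After press 2 at (2,2):
0 1 0 0
0 1 0 1
1 1 1 0
1 0 0 1

After press 3 at (3,0):
0 1 0 0
0 1 0 1
0 1 1 0
0 1 0 1

After press 4 at (1,2):
0 1 1 0
0 0 1 0
0 1 0 0
0 1 0 1

After press 5 at (0,0):
1 0 1 0
1 0 1 0
0 1 0 0
0 1 0 1

Answer: 1 0 1 0
1 0 1 0
0 1 0 0
0 1 0 1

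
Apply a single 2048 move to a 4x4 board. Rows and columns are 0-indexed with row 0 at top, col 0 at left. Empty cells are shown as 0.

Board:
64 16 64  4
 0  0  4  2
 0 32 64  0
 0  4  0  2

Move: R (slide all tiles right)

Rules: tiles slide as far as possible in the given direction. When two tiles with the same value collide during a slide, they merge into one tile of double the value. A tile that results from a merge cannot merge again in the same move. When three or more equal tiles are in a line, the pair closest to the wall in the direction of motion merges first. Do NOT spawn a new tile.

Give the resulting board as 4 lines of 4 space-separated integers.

Slide right:
row 0: [64, 16, 64, 4] -> [64, 16, 64, 4]
row 1: [0, 0, 4, 2] -> [0, 0, 4, 2]
row 2: [0, 32, 64, 0] -> [0, 0, 32, 64]
row 3: [0, 4, 0, 2] -> [0, 0, 4, 2]

Answer: 64 16 64  4
 0  0  4  2
 0  0 32 64
 0  0  4  2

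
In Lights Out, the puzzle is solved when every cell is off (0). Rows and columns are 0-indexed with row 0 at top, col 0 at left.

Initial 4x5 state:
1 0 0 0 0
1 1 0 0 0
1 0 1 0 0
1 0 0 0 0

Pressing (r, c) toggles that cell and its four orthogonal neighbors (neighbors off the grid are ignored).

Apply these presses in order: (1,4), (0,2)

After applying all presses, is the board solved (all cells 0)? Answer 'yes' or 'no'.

After press 1 at (1,4):
1 0 0 0 1
1 1 0 1 1
1 0 1 0 1
1 0 0 0 0

After press 2 at (0,2):
1 1 1 1 1
1 1 1 1 1
1 0 1 0 1
1 0 0 0 0

Lights still on: 14

Answer: no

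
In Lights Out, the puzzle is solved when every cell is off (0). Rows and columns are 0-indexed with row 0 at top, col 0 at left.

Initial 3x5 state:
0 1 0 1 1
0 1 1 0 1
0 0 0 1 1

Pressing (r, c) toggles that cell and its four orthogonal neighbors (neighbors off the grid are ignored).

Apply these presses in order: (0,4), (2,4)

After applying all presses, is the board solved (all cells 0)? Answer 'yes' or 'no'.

After press 1 at (0,4):
0 1 0 0 0
0 1 1 0 0
0 0 0 1 1

After press 2 at (2,4):
0 1 0 0 0
0 1 1 0 1
0 0 0 0 0

Lights still on: 4

Answer: no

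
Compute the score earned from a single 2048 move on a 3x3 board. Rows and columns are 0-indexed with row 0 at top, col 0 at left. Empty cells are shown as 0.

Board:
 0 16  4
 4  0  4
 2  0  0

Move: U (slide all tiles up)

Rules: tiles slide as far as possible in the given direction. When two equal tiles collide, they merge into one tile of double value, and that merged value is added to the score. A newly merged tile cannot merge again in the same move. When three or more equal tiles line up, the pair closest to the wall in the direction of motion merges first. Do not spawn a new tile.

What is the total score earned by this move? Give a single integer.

Slide up:
col 0: [0, 4, 2] -> [4, 2, 0]  score +0 (running 0)
col 1: [16, 0, 0] -> [16, 0, 0]  score +0 (running 0)
col 2: [4, 4, 0] -> [8, 0, 0]  score +8 (running 8)
Board after move:
 4 16  8
 2  0  0
 0  0  0

Answer: 8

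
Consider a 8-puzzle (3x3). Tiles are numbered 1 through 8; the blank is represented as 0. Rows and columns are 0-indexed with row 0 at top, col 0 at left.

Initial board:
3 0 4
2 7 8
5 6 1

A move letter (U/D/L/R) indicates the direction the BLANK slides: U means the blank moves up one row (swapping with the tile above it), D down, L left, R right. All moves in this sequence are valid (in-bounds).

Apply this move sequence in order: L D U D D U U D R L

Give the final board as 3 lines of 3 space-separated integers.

Answer: 2 3 4
0 7 8
5 6 1

Derivation:
After move 1 (L):
0 3 4
2 7 8
5 6 1

After move 2 (D):
2 3 4
0 7 8
5 6 1

After move 3 (U):
0 3 4
2 7 8
5 6 1

After move 4 (D):
2 3 4
0 7 8
5 6 1

After move 5 (D):
2 3 4
5 7 8
0 6 1

After move 6 (U):
2 3 4
0 7 8
5 6 1

After move 7 (U):
0 3 4
2 7 8
5 6 1

After move 8 (D):
2 3 4
0 7 8
5 6 1

After move 9 (R):
2 3 4
7 0 8
5 6 1

After move 10 (L):
2 3 4
0 7 8
5 6 1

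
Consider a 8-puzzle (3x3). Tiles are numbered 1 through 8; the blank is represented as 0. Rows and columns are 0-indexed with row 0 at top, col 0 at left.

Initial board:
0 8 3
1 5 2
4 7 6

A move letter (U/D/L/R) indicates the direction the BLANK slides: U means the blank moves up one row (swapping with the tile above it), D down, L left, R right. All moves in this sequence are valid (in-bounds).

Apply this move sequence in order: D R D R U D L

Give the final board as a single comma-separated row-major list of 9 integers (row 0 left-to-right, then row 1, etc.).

After move 1 (D):
1 8 3
0 5 2
4 7 6

After move 2 (R):
1 8 3
5 0 2
4 7 6

After move 3 (D):
1 8 3
5 7 2
4 0 6

After move 4 (R):
1 8 3
5 7 2
4 6 0

After move 5 (U):
1 8 3
5 7 0
4 6 2

After move 6 (D):
1 8 3
5 7 2
4 6 0

After move 7 (L):
1 8 3
5 7 2
4 0 6

Answer: 1, 8, 3, 5, 7, 2, 4, 0, 6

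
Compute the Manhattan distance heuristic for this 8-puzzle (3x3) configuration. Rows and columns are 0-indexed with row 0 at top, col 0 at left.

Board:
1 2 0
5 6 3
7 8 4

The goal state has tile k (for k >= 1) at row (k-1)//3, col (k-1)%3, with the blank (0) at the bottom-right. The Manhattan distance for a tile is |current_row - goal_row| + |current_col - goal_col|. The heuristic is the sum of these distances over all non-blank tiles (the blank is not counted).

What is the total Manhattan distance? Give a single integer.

Tile 1: at (0,0), goal (0,0), distance |0-0|+|0-0| = 0
Tile 2: at (0,1), goal (0,1), distance |0-0|+|1-1| = 0
Tile 5: at (1,0), goal (1,1), distance |1-1|+|0-1| = 1
Tile 6: at (1,1), goal (1,2), distance |1-1|+|1-2| = 1
Tile 3: at (1,2), goal (0,2), distance |1-0|+|2-2| = 1
Tile 7: at (2,0), goal (2,0), distance |2-2|+|0-0| = 0
Tile 8: at (2,1), goal (2,1), distance |2-2|+|1-1| = 0
Tile 4: at (2,2), goal (1,0), distance |2-1|+|2-0| = 3
Sum: 0 + 0 + 1 + 1 + 1 + 0 + 0 + 3 = 6

Answer: 6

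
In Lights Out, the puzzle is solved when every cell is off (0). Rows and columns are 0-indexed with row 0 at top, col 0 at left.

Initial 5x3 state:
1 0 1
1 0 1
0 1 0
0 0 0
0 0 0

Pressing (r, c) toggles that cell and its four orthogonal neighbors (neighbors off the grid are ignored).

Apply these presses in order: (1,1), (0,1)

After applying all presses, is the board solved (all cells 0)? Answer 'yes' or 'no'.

After press 1 at (1,1):
1 1 1
0 1 0
0 0 0
0 0 0
0 0 0

After press 2 at (0,1):
0 0 0
0 0 0
0 0 0
0 0 0
0 0 0

Lights still on: 0

Answer: yes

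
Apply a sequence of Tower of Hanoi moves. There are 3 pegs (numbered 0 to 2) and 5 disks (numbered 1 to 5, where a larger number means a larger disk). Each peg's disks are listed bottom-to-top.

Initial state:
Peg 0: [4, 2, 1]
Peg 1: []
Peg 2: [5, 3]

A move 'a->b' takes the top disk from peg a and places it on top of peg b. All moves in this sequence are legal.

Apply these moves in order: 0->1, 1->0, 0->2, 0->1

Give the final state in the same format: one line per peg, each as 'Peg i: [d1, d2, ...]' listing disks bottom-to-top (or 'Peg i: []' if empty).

After move 1 (0->1):
Peg 0: [4, 2]
Peg 1: [1]
Peg 2: [5, 3]

After move 2 (1->0):
Peg 0: [4, 2, 1]
Peg 1: []
Peg 2: [5, 3]

After move 3 (0->2):
Peg 0: [4, 2]
Peg 1: []
Peg 2: [5, 3, 1]

After move 4 (0->1):
Peg 0: [4]
Peg 1: [2]
Peg 2: [5, 3, 1]

Answer: Peg 0: [4]
Peg 1: [2]
Peg 2: [5, 3, 1]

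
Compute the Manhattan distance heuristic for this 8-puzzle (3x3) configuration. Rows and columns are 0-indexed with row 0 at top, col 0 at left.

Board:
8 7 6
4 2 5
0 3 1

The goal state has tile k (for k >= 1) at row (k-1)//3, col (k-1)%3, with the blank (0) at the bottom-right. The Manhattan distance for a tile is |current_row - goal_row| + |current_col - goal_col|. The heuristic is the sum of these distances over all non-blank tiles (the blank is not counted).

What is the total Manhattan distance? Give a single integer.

Tile 8: at (0,0), goal (2,1), distance |0-2|+|0-1| = 3
Tile 7: at (0,1), goal (2,0), distance |0-2|+|1-0| = 3
Tile 6: at (0,2), goal (1,2), distance |0-1|+|2-2| = 1
Tile 4: at (1,0), goal (1,0), distance |1-1|+|0-0| = 0
Tile 2: at (1,1), goal (0,1), distance |1-0|+|1-1| = 1
Tile 5: at (1,2), goal (1,1), distance |1-1|+|2-1| = 1
Tile 3: at (2,1), goal (0,2), distance |2-0|+|1-2| = 3
Tile 1: at (2,2), goal (0,0), distance |2-0|+|2-0| = 4
Sum: 3 + 3 + 1 + 0 + 1 + 1 + 3 + 4 = 16

Answer: 16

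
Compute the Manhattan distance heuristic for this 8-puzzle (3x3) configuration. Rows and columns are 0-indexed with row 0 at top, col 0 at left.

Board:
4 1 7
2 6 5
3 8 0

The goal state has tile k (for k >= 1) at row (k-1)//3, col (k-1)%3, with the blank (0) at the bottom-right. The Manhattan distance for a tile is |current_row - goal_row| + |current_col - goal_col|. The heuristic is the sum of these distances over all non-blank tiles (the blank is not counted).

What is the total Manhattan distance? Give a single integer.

Answer: 14

Derivation:
Tile 4: (0,0)->(1,0) = 1
Tile 1: (0,1)->(0,0) = 1
Tile 7: (0,2)->(2,0) = 4
Tile 2: (1,0)->(0,1) = 2
Tile 6: (1,1)->(1,2) = 1
Tile 5: (1,2)->(1,1) = 1
Tile 3: (2,0)->(0,2) = 4
Tile 8: (2,1)->(2,1) = 0
Sum: 1 + 1 + 4 + 2 + 1 + 1 + 4 + 0 = 14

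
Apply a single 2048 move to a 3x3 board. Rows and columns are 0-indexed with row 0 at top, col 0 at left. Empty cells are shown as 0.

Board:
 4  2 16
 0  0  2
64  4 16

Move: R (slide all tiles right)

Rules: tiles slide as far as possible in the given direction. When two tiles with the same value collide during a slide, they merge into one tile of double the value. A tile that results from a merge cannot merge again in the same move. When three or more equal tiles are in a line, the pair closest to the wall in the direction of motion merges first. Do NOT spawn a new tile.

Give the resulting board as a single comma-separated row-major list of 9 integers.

Slide right:
row 0: [4, 2, 16] -> [4, 2, 16]
row 1: [0, 0, 2] -> [0, 0, 2]
row 2: [64, 4, 16] -> [64, 4, 16]

Answer: 4, 2, 16, 0, 0, 2, 64, 4, 16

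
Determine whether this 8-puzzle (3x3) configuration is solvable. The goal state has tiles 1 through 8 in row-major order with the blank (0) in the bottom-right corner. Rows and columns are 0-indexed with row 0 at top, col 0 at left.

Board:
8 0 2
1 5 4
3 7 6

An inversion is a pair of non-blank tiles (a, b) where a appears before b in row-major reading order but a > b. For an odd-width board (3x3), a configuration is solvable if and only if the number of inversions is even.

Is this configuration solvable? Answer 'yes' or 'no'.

Inversions (pairs i<j in row-major order where tile[i] > tile[j] > 0): 12
12 is even, so the puzzle is solvable.

Answer: yes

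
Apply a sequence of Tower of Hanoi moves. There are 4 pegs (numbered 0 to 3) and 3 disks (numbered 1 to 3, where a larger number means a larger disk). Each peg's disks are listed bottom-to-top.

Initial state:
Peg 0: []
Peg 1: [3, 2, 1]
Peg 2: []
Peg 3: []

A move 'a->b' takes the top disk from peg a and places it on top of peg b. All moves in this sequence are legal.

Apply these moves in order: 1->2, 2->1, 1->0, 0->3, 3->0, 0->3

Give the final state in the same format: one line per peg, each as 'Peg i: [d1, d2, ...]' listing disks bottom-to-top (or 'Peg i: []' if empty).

Answer: Peg 0: []
Peg 1: [3, 2]
Peg 2: []
Peg 3: [1]

Derivation:
After move 1 (1->2):
Peg 0: []
Peg 1: [3, 2]
Peg 2: [1]
Peg 3: []

After move 2 (2->1):
Peg 0: []
Peg 1: [3, 2, 1]
Peg 2: []
Peg 3: []

After move 3 (1->0):
Peg 0: [1]
Peg 1: [3, 2]
Peg 2: []
Peg 3: []

After move 4 (0->3):
Peg 0: []
Peg 1: [3, 2]
Peg 2: []
Peg 3: [1]

After move 5 (3->0):
Peg 0: [1]
Peg 1: [3, 2]
Peg 2: []
Peg 3: []

After move 6 (0->3):
Peg 0: []
Peg 1: [3, 2]
Peg 2: []
Peg 3: [1]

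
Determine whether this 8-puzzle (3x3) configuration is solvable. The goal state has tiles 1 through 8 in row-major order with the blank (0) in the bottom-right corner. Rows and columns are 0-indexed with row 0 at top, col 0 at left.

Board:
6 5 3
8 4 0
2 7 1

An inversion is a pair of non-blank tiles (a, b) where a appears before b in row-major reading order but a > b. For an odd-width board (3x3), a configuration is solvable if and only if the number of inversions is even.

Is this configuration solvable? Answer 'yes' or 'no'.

Inversions (pairs i<j in row-major order where tile[i] > tile[j] > 0): 19
19 is odd, so the puzzle is not solvable.

Answer: no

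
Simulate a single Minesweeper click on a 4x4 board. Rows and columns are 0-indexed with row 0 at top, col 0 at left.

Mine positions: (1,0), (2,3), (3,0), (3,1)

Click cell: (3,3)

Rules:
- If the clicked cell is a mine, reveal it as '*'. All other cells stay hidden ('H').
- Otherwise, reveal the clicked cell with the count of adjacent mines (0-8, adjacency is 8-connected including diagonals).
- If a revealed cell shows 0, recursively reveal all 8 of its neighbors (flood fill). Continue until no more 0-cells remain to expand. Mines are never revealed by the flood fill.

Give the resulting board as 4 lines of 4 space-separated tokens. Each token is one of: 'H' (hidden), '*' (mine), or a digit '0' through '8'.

H H H H
H H H H
H H H H
H H H 1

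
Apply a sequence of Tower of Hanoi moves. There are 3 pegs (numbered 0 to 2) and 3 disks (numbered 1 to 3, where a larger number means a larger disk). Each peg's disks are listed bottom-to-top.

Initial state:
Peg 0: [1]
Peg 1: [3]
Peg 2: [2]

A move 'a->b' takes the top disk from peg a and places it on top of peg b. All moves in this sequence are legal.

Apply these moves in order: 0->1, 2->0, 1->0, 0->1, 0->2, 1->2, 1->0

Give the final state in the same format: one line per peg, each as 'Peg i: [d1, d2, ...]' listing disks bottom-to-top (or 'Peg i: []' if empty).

Answer: Peg 0: [3]
Peg 1: []
Peg 2: [2, 1]

Derivation:
After move 1 (0->1):
Peg 0: []
Peg 1: [3, 1]
Peg 2: [2]

After move 2 (2->0):
Peg 0: [2]
Peg 1: [3, 1]
Peg 2: []

After move 3 (1->0):
Peg 0: [2, 1]
Peg 1: [3]
Peg 2: []

After move 4 (0->1):
Peg 0: [2]
Peg 1: [3, 1]
Peg 2: []

After move 5 (0->2):
Peg 0: []
Peg 1: [3, 1]
Peg 2: [2]

After move 6 (1->2):
Peg 0: []
Peg 1: [3]
Peg 2: [2, 1]

After move 7 (1->0):
Peg 0: [3]
Peg 1: []
Peg 2: [2, 1]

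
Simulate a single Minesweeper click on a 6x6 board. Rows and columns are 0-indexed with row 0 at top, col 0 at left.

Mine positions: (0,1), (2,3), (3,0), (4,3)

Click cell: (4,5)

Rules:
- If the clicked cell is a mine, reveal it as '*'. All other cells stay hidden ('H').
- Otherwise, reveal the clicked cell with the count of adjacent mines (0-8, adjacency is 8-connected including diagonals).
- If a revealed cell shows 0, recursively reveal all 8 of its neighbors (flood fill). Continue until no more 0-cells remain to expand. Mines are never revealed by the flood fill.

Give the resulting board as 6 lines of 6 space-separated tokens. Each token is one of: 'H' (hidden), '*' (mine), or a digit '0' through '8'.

H H 1 0 0 0
H H 2 1 1 0
H H H H 1 0
H H H H 2 0
H H H H 1 0
H H H H 1 0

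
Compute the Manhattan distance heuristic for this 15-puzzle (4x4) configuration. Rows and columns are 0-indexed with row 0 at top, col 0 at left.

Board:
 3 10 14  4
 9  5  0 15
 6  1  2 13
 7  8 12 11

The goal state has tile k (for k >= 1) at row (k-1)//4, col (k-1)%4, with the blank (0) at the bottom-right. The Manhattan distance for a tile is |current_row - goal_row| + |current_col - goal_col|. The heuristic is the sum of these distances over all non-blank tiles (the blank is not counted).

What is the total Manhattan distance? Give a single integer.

Answer: 37

Derivation:
Tile 3: at (0,0), goal (0,2), distance |0-0|+|0-2| = 2
Tile 10: at (0,1), goal (2,1), distance |0-2|+|1-1| = 2
Tile 14: at (0,2), goal (3,1), distance |0-3|+|2-1| = 4
Tile 4: at (0,3), goal (0,3), distance |0-0|+|3-3| = 0
Tile 9: at (1,0), goal (2,0), distance |1-2|+|0-0| = 1
Tile 5: at (1,1), goal (1,0), distance |1-1|+|1-0| = 1
Tile 15: at (1,3), goal (3,2), distance |1-3|+|3-2| = 3
Tile 6: at (2,0), goal (1,1), distance |2-1|+|0-1| = 2
Tile 1: at (2,1), goal (0,0), distance |2-0|+|1-0| = 3
Tile 2: at (2,2), goal (0,1), distance |2-0|+|2-1| = 3
Tile 13: at (2,3), goal (3,0), distance |2-3|+|3-0| = 4
Tile 7: at (3,0), goal (1,2), distance |3-1|+|0-2| = 4
Tile 8: at (3,1), goal (1,3), distance |3-1|+|1-3| = 4
Tile 12: at (3,2), goal (2,3), distance |3-2|+|2-3| = 2
Tile 11: at (3,3), goal (2,2), distance |3-2|+|3-2| = 2
Sum: 2 + 2 + 4 + 0 + 1 + 1 + 3 + 2 + 3 + 3 + 4 + 4 + 4 + 2 + 2 = 37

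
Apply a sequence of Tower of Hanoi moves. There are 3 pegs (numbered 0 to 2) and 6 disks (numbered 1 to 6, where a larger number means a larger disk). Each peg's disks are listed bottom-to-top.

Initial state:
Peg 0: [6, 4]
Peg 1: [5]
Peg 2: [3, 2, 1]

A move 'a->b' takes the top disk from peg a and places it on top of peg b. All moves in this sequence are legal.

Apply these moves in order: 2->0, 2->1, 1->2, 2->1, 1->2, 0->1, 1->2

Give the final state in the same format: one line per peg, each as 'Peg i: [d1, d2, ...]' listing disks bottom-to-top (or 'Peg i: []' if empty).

Answer: Peg 0: [6, 4]
Peg 1: [5]
Peg 2: [3, 2, 1]

Derivation:
After move 1 (2->0):
Peg 0: [6, 4, 1]
Peg 1: [5]
Peg 2: [3, 2]

After move 2 (2->1):
Peg 0: [6, 4, 1]
Peg 1: [5, 2]
Peg 2: [3]

After move 3 (1->2):
Peg 0: [6, 4, 1]
Peg 1: [5]
Peg 2: [3, 2]

After move 4 (2->1):
Peg 0: [6, 4, 1]
Peg 1: [5, 2]
Peg 2: [3]

After move 5 (1->2):
Peg 0: [6, 4, 1]
Peg 1: [5]
Peg 2: [3, 2]

After move 6 (0->1):
Peg 0: [6, 4]
Peg 1: [5, 1]
Peg 2: [3, 2]

After move 7 (1->2):
Peg 0: [6, 4]
Peg 1: [5]
Peg 2: [3, 2, 1]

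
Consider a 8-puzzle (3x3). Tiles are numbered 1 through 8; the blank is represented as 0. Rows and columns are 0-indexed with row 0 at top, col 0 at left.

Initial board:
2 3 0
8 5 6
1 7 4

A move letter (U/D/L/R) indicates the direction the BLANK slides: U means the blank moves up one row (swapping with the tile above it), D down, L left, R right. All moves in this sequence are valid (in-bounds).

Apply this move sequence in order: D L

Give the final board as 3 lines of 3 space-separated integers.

After move 1 (D):
2 3 6
8 5 0
1 7 4

After move 2 (L):
2 3 6
8 0 5
1 7 4

Answer: 2 3 6
8 0 5
1 7 4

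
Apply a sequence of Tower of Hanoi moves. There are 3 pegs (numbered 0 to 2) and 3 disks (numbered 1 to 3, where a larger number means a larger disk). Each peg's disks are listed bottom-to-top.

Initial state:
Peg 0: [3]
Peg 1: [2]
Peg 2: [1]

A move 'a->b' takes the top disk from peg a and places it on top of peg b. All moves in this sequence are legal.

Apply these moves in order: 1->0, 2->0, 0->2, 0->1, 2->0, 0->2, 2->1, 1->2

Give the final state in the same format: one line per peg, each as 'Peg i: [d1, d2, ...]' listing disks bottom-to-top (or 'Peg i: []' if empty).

Answer: Peg 0: [3]
Peg 1: [2]
Peg 2: [1]

Derivation:
After move 1 (1->0):
Peg 0: [3, 2]
Peg 1: []
Peg 2: [1]

After move 2 (2->0):
Peg 0: [3, 2, 1]
Peg 1: []
Peg 2: []

After move 3 (0->2):
Peg 0: [3, 2]
Peg 1: []
Peg 2: [1]

After move 4 (0->1):
Peg 0: [3]
Peg 1: [2]
Peg 2: [1]

After move 5 (2->0):
Peg 0: [3, 1]
Peg 1: [2]
Peg 2: []

After move 6 (0->2):
Peg 0: [3]
Peg 1: [2]
Peg 2: [1]

After move 7 (2->1):
Peg 0: [3]
Peg 1: [2, 1]
Peg 2: []

After move 8 (1->2):
Peg 0: [3]
Peg 1: [2]
Peg 2: [1]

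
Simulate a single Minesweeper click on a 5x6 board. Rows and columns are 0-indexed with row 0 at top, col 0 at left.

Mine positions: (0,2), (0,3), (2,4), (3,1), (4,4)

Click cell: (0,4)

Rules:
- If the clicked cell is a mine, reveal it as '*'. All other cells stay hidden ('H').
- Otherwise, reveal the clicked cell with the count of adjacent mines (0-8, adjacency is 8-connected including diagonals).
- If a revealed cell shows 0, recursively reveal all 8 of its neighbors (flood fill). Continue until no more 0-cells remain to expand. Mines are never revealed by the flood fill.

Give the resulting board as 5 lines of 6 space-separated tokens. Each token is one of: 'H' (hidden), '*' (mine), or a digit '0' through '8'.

H H H H 1 H
H H H H H H
H H H H H H
H H H H H H
H H H H H H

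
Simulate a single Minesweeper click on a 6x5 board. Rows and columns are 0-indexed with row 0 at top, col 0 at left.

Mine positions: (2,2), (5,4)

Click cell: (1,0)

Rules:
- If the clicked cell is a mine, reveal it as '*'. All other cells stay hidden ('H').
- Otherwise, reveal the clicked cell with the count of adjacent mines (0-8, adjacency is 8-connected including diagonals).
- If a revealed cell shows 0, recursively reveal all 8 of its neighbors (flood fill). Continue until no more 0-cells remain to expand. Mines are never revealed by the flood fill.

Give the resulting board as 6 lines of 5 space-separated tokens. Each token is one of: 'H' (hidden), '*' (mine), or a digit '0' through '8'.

0 0 0 0 0
0 1 1 1 0
0 1 H 1 0
0 1 1 1 0
0 0 0 1 1
0 0 0 1 H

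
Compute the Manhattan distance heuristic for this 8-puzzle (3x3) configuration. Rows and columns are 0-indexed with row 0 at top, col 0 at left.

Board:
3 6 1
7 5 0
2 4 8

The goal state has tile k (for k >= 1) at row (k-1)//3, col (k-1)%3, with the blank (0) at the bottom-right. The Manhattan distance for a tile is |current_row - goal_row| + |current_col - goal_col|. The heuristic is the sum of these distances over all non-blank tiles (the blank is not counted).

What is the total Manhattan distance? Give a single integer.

Tile 3: (0,0)->(0,2) = 2
Tile 6: (0,1)->(1,2) = 2
Tile 1: (0,2)->(0,0) = 2
Tile 7: (1,0)->(2,0) = 1
Tile 5: (1,1)->(1,1) = 0
Tile 2: (2,0)->(0,1) = 3
Tile 4: (2,1)->(1,0) = 2
Tile 8: (2,2)->(2,1) = 1
Sum: 2 + 2 + 2 + 1 + 0 + 3 + 2 + 1 = 13

Answer: 13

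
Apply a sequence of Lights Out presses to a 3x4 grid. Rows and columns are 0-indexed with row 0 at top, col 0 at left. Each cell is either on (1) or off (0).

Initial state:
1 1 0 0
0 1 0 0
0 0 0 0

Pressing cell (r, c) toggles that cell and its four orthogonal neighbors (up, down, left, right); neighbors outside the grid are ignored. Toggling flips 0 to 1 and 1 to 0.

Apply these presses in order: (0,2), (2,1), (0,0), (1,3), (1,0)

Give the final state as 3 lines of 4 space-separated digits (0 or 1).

After press 1 at (0,2):
1 0 1 1
0 1 1 0
0 0 0 0

After press 2 at (2,1):
1 0 1 1
0 0 1 0
1 1 1 0

After press 3 at (0,0):
0 1 1 1
1 0 1 0
1 1 1 0

After press 4 at (1,3):
0 1 1 0
1 0 0 1
1 1 1 1

After press 5 at (1,0):
1 1 1 0
0 1 0 1
0 1 1 1

Answer: 1 1 1 0
0 1 0 1
0 1 1 1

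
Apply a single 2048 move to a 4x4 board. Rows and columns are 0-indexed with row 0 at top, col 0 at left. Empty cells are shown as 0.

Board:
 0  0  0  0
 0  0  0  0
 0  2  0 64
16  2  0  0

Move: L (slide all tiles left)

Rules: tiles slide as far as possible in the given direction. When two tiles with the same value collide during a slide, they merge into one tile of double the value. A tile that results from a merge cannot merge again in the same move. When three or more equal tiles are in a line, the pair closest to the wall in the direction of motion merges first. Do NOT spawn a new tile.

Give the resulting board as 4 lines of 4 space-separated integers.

Answer:  0  0  0  0
 0  0  0  0
 2 64  0  0
16  2  0  0

Derivation:
Slide left:
row 0: [0, 0, 0, 0] -> [0, 0, 0, 0]
row 1: [0, 0, 0, 0] -> [0, 0, 0, 0]
row 2: [0, 2, 0, 64] -> [2, 64, 0, 0]
row 3: [16, 2, 0, 0] -> [16, 2, 0, 0]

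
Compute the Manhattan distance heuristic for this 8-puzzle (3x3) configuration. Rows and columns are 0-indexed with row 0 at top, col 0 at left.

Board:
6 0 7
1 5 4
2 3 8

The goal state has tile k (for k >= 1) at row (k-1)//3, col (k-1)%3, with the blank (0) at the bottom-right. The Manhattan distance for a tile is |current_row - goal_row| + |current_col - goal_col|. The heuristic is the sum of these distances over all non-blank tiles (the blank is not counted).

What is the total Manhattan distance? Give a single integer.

Tile 6: at (0,0), goal (1,2), distance |0-1|+|0-2| = 3
Tile 7: at (0,2), goal (2,0), distance |0-2|+|2-0| = 4
Tile 1: at (1,0), goal (0,0), distance |1-0|+|0-0| = 1
Tile 5: at (1,1), goal (1,1), distance |1-1|+|1-1| = 0
Tile 4: at (1,2), goal (1,0), distance |1-1|+|2-0| = 2
Tile 2: at (2,0), goal (0,1), distance |2-0|+|0-1| = 3
Tile 3: at (2,1), goal (0,2), distance |2-0|+|1-2| = 3
Tile 8: at (2,2), goal (2,1), distance |2-2|+|2-1| = 1
Sum: 3 + 4 + 1 + 0 + 2 + 3 + 3 + 1 = 17

Answer: 17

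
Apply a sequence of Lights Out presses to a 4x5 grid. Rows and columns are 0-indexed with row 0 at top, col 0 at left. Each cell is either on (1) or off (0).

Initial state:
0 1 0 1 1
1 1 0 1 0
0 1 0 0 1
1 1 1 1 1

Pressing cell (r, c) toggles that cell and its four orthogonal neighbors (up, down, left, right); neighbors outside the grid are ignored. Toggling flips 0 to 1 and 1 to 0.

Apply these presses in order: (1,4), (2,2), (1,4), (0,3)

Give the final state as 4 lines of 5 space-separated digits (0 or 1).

After press 1 at (1,4):
0 1 0 1 0
1 1 0 0 1
0 1 0 0 0
1 1 1 1 1

After press 2 at (2,2):
0 1 0 1 0
1 1 1 0 1
0 0 1 1 0
1 1 0 1 1

After press 3 at (1,4):
0 1 0 1 1
1 1 1 1 0
0 0 1 1 1
1 1 0 1 1

After press 4 at (0,3):
0 1 1 0 0
1 1 1 0 0
0 0 1 1 1
1 1 0 1 1

Answer: 0 1 1 0 0
1 1 1 0 0
0 0 1 1 1
1 1 0 1 1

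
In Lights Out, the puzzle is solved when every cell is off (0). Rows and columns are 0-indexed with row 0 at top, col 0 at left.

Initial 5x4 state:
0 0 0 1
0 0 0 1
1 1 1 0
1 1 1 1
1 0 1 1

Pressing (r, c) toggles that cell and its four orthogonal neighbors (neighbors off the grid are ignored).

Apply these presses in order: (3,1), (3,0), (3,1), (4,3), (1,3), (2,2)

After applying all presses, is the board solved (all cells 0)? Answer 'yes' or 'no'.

Answer: yes

Derivation:
After press 1 at (3,1):
0 0 0 1
0 0 0 1
1 0 1 0
0 0 0 1
1 1 1 1

After press 2 at (3,0):
0 0 0 1
0 0 0 1
0 0 1 0
1 1 0 1
0 1 1 1

After press 3 at (3,1):
0 0 0 1
0 0 0 1
0 1 1 0
0 0 1 1
0 0 1 1

After press 4 at (4,3):
0 0 0 1
0 0 0 1
0 1 1 0
0 0 1 0
0 0 0 0

After press 5 at (1,3):
0 0 0 0
0 0 1 0
0 1 1 1
0 0 1 0
0 0 0 0

After press 6 at (2,2):
0 0 0 0
0 0 0 0
0 0 0 0
0 0 0 0
0 0 0 0

Lights still on: 0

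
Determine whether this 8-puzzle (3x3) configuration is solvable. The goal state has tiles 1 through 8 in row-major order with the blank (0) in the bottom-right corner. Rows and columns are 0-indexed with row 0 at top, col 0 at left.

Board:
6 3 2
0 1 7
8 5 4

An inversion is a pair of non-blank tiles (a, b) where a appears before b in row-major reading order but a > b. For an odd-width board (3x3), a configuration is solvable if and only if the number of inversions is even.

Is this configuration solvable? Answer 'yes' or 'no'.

Answer: no

Derivation:
Inversions (pairs i<j in row-major order where tile[i] > tile[j] > 0): 13
13 is odd, so the puzzle is not solvable.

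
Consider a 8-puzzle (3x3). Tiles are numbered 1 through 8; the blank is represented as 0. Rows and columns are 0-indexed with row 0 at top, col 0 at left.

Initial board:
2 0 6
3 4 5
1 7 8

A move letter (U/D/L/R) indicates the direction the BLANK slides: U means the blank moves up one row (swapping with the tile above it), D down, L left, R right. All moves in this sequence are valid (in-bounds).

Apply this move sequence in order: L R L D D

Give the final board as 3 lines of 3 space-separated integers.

Answer: 3 2 6
1 4 5
0 7 8

Derivation:
After move 1 (L):
0 2 6
3 4 5
1 7 8

After move 2 (R):
2 0 6
3 4 5
1 7 8

After move 3 (L):
0 2 6
3 4 5
1 7 8

After move 4 (D):
3 2 6
0 4 5
1 7 8

After move 5 (D):
3 2 6
1 4 5
0 7 8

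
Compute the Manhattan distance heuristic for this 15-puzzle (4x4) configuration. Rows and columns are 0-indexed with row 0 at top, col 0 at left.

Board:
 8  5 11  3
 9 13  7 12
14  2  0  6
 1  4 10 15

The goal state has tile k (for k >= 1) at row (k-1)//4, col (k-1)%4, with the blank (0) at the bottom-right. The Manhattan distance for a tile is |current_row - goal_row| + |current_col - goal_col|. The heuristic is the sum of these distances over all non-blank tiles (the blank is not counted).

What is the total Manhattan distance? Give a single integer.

Tile 8: at (0,0), goal (1,3), distance |0-1|+|0-3| = 4
Tile 5: at (0,1), goal (1,0), distance |0-1|+|1-0| = 2
Tile 11: at (0,2), goal (2,2), distance |0-2|+|2-2| = 2
Tile 3: at (0,3), goal (0,2), distance |0-0|+|3-2| = 1
Tile 9: at (1,0), goal (2,0), distance |1-2|+|0-0| = 1
Tile 13: at (1,1), goal (3,0), distance |1-3|+|1-0| = 3
Tile 7: at (1,2), goal (1,2), distance |1-1|+|2-2| = 0
Tile 12: at (1,3), goal (2,3), distance |1-2|+|3-3| = 1
Tile 14: at (2,0), goal (3,1), distance |2-3|+|0-1| = 2
Tile 2: at (2,1), goal (0,1), distance |2-0|+|1-1| = 2
Tile 6: at (2,3), goal (1,1), distance |2-1|+|3-1| = 3
Tile 1: at (3,0), goal (0,0), distance |3-0|+|0-0| = 3
Tile 4: at (3,1), goal (0,3), distance |3-0|+|1-3| = 5
Tile 10: at (3,2), goal (2,1), distance |3-2|+|2-1| = 2
Tile 15: at (3,3), goal (3,2), distance |3-3|+|3-2| = 1
Sum: 4 + 2 + 2 + 1 + 1 + 3 + 0 + 1 + 2 + 2 + 3 + 3 + 5 + 2 + 1 = 32

Answer: 32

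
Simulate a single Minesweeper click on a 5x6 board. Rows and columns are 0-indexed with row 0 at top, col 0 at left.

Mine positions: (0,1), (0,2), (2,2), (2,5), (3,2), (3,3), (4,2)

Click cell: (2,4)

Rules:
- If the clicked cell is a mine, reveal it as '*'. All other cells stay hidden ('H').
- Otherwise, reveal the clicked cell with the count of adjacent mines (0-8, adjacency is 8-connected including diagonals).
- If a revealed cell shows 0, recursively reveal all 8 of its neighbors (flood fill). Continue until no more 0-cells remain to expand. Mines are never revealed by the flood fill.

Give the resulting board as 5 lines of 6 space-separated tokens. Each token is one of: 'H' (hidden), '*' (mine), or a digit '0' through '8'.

H H H H H H
H H H H H H
H H H H 2 H
H H H H H H
H H H H H H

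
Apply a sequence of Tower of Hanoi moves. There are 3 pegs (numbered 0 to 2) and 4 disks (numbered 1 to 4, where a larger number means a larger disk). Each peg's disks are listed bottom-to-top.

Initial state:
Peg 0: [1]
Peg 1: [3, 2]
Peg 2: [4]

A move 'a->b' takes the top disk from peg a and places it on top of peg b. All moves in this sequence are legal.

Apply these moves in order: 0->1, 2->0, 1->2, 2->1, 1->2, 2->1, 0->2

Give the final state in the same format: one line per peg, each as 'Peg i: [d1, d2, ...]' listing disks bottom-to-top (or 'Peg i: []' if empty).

Answer: Peg 0: []
Peg 1: [3, 2, 1]
Peg 2: [4]

Derivation:
After move 1 (0->1):
Peg 0: []
Peg 1: [3, 2, 1]
Peg 2: [4]

After move 2 (2->0):
Peg 0: [4]
Peg 1: [3, 2, 1]
Peg 2: []

After move 3 (1->2):
Peg 0: [4]
Peg 1: [3, 2]
Peg 2: [1]

After move 4 (2->1):
Peg 0: [4]
Peg 1: [3, 2, 1]
Peg 2: []

After move 5 (1->2):
Peg 0: [4]
Peg 1: [3, 2]
Peg 2: [1]

After move 6 (2->1):
Peg 0: [4]
Peg 1: [3, 2, 1]
Peg 2: []

After move 7 (0->2):
Peg 0: []
Peg 1: [3, 2, 1]
Peg 2: [4]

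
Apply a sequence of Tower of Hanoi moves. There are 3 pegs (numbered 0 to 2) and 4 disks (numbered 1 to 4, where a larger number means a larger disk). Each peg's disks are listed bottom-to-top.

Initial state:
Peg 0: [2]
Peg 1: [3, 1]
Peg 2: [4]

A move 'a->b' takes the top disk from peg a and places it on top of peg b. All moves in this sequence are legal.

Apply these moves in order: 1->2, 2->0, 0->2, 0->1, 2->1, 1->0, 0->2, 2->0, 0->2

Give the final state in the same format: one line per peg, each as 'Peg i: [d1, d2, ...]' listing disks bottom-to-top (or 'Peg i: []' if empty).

Answer: Peg 0: []
Peg 1: [3, 2]
Peg 2: [4, 1]

Derivation:
After move 1 (1->2):
Peg 0: [2]
Peg 1: [3]
Peg 2: [4, 1]

After move 2 (2->0):
Peg 0: [2, 1]
Peg 1: [3]
Peg 2: [4]

After move 3 (0->2):
Peg 0: [2]
Peg 1: [3]
Peg 2: [4, 1]

After move 4 (0->1):
Peg 0: []
Peg 1: [3, 2]
Peg 2: [4, 1]

After move 5 (2->1):
Peg 0: []
Peg 1: [3, 2, 1]
Peg 2: [4]

After move 6 (1->0):
Peg 0: [1]
Peg 1: [3, 2]
Peg 2: [4]

After move 7 (0->2):
Peg 0: []
Peg 1: [3, 2]
Peg 2: [4, 1]

After move 8 (2->0):
Peg 0: [1]
Peg 1: [3, 2]
Peg 2: [4]

After move 9 (0->2):
Peg 0: []
Peg 1: [3, 2]
Peg 2: [4, 1]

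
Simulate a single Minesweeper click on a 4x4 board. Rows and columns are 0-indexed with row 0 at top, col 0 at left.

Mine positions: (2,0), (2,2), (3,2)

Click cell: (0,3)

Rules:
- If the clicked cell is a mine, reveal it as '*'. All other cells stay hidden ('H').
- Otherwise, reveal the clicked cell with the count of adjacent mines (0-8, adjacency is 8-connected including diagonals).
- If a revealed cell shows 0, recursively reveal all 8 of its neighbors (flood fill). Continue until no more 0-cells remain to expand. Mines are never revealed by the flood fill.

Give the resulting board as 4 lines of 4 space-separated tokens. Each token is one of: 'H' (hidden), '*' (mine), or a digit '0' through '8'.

0 0 0 0
1 2 1 1
H H H H
H H H H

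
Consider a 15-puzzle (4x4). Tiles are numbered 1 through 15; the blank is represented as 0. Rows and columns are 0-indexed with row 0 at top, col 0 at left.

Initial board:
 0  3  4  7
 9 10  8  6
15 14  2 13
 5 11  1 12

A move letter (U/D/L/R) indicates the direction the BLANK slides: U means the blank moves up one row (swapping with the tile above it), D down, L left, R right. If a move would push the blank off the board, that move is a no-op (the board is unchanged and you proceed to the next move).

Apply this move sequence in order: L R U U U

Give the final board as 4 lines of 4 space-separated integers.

After move 1 (L):
 0  3  4  7
 9 10  8  6
15 14  2 13
 5 11  1 12

After move 2 (R):
 3  0  4  7
 9 10  8  6
15 14  2 13
 5 11  1 12

After move 3 (U):
 3  0  4  7
 9 10  8  6
15 14  2 13
 5 11  1 12

After move 4 (U):
 3  0  4  7
 9 10  8  6
15 14  2 13
 5 11  1 12

After move 5 (U):
 3  0  4  7
 9 10  8  6
15 14  2 13
 5 11  1 12

Answer:  3  0  4  7
 9 10  8  6
15 14  2 13
 5 11  1 12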